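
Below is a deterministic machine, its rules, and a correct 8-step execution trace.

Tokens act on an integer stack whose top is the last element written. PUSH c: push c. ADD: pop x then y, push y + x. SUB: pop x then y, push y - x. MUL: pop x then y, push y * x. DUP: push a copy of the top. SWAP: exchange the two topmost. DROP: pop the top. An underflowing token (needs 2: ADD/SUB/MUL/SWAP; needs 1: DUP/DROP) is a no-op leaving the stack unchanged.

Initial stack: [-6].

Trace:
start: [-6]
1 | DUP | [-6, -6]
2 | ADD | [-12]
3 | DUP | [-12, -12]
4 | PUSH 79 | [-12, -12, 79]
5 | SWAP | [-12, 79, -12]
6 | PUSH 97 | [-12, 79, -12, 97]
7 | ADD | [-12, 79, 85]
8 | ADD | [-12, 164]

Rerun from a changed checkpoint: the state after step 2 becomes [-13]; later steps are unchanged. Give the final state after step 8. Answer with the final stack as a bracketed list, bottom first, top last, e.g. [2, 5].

[-13, 163]

state after step 2 := [-13]
3 | DUP | [-13, -13]
4 | PUSH 79 | [-13, -13, 79]
5 | SWAP | [-13, 79, -13]
6 | PUSH 97 | [-13, 79, -13, 97]
7 | ADD | [-13, 79, 84]
8 | ADD | [-13, 163]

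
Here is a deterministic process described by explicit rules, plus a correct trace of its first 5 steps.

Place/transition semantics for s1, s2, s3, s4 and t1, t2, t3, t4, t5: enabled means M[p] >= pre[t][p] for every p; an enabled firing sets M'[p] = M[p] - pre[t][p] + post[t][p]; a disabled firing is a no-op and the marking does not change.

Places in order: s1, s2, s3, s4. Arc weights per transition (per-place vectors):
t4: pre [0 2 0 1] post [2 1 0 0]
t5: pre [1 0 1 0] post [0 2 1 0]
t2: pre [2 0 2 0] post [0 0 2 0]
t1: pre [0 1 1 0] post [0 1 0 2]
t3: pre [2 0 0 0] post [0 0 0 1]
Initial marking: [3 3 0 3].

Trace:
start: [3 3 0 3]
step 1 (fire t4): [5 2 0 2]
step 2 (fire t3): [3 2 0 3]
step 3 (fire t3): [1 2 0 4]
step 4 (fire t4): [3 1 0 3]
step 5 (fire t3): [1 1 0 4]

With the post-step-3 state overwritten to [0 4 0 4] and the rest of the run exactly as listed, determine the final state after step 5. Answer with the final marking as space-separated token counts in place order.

0 3 0 4

state after step 3 := [0 4 0 4]
step 4 (fire t4): [2 3 0 3]
step 5 (fire t3): [0 3 0 4]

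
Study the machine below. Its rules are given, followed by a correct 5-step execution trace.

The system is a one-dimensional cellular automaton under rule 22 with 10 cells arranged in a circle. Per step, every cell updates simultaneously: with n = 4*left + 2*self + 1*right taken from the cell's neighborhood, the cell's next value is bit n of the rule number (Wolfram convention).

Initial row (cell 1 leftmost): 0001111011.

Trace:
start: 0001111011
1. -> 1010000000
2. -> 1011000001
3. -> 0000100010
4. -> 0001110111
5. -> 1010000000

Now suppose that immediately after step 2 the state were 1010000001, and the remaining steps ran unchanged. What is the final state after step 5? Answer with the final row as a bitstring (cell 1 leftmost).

0111111000

state after step 2 := 1010000001
3. -> 0011000010
4. -> 0100100111
5. -> 0111111000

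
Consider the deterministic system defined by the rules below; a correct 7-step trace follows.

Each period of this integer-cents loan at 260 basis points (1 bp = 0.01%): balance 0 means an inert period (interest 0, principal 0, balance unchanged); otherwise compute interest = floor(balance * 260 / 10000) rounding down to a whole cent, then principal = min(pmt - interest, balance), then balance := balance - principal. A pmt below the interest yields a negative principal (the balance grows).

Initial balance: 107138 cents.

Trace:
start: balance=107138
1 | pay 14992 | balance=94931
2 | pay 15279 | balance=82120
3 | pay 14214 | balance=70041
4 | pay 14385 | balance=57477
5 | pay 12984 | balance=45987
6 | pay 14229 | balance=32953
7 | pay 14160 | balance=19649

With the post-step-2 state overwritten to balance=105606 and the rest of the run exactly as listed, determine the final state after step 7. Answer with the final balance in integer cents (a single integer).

46351

state after step 2 := balance=105606
3 | pay 14214 | balance=94137
4 | pay 14385 | balance=82199
5 | pay 12984 | balance=71352
6 | pay 14229 | balance=58978
7 | pay 14160 | balance=46351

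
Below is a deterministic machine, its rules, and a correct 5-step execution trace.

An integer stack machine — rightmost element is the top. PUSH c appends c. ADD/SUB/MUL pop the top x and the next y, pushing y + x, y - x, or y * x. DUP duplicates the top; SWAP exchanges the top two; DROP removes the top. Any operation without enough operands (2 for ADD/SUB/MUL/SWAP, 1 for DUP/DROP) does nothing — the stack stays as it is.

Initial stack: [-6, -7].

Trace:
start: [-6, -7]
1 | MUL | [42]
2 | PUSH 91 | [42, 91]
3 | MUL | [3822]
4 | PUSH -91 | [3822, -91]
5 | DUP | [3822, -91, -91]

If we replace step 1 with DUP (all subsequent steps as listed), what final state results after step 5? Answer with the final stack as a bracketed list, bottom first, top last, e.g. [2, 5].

[-6, -7, -637, -91, -91]

(re-executing from step 1 with the substitution; state before step 1: [-6, -7])
1 | DUP | [-6, -7, -7]
2 | PUSH 91 | [-6, -7, -7, 91]
3 | MUL | [-6, -7, -637]
4 | PUSH -91 | [-6, -7, -637, -91]
5 | DUP | [-6, -7, -637, -91, -91]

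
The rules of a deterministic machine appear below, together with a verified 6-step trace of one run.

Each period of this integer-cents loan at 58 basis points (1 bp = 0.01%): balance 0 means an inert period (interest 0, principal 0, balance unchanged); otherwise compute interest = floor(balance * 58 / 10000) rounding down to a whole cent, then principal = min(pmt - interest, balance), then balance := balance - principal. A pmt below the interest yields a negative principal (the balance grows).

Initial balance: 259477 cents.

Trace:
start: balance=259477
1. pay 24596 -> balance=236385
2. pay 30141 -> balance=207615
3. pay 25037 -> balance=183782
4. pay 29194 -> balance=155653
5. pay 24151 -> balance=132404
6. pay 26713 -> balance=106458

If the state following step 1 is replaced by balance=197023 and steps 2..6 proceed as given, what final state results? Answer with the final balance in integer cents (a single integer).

state after step 1 := balance=197023
2. pay 30141 -> balance=168024
3. pay 25037 -> balance=143961
4. pay 29194 -> balance=115601
5. pay 24151 -> balance=92120
6. pay 26713 -> balance=65941

65941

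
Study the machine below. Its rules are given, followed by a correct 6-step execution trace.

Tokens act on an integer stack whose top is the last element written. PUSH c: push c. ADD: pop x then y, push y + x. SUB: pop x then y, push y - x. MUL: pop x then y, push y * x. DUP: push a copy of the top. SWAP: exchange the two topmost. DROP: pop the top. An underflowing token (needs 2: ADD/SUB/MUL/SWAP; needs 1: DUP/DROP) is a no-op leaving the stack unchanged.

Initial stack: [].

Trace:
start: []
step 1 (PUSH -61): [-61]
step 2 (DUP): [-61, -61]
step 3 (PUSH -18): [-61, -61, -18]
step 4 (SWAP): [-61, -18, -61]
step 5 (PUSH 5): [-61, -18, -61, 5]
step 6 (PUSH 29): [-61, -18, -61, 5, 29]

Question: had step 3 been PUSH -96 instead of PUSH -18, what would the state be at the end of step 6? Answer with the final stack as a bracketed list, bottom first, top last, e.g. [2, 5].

[-61, -96, -61, 5, 29]

(re-executing from step 3 with the substitution; state before step 3: [-61, -61])
step 3 (PUSH -96): [-61, -61, -96]
step 4 (SWAP): [-61, -96, -61]
step 5 (PUSH 5): [-61, -96, -61, 5]
step 6 (PUSH 29): [-61, -96, -61, 5, 29]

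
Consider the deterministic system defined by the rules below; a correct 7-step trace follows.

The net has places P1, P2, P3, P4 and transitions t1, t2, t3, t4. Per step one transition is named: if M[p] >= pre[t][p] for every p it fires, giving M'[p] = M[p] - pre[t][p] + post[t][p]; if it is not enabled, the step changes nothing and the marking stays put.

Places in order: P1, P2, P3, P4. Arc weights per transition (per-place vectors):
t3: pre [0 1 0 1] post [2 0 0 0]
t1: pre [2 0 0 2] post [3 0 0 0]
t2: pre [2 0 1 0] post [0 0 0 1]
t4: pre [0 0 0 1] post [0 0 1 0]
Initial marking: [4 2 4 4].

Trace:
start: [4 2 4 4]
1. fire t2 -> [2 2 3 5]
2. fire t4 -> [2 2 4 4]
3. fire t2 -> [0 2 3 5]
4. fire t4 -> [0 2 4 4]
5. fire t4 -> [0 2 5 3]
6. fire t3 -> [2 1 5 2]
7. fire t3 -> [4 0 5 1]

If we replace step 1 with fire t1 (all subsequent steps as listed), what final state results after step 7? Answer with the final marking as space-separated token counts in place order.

3 2 6 0

(re-executing from step 1 with the substitution; state before step 1: [4 2 4 4])
1. fire t1 -> [5 2 4 2]
2. fire t4 -> [5 2 5 1]
3. fire t2 -> [3 2 4 2]
4. fire t4 -> [3 2 5 1]
5. fire t4 -> [3 2 6 0]
6. fire t3 -> [3 2 6 0]
7. fire t3 -> [3 2 6 0]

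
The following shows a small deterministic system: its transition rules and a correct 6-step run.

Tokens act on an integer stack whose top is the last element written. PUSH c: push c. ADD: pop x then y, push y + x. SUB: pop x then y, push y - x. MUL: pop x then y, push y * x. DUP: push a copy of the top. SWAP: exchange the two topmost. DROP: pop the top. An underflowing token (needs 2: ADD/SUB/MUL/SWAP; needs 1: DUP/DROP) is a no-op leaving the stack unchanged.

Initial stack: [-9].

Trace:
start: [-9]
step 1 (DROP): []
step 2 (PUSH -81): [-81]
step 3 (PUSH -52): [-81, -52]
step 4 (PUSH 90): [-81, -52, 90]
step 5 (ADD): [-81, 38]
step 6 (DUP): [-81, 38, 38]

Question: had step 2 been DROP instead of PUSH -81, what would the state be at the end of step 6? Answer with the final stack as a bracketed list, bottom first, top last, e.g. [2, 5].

[38, 38]

(re-executing from step 2 with the substitution; state before step 2: [])
step 2 (DROP): []
step 3 (PUSH -52): [-52]
step 4 (PUSH 90): [-52, 90]
step 5 (ADD): [38]
step 6 (DUP): [38, 38]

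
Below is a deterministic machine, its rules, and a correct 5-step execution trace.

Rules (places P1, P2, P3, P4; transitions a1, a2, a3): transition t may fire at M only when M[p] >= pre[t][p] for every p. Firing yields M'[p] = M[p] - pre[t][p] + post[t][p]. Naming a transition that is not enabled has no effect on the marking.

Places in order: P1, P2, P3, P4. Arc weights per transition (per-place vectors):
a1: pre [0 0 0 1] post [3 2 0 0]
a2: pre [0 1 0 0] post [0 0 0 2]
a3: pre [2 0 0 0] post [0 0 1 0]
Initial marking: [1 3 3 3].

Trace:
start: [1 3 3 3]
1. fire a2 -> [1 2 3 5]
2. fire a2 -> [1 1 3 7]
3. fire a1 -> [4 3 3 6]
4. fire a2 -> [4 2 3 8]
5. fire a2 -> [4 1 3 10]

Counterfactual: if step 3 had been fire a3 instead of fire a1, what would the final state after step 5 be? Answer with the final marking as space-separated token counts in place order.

1 0 3 9

(re-executing from step 3 with the substitution; state before step 3: [1 1 3 7])
3. fire a3 -> [1 1 3 7]
4. fire a2 -> [1 0 3 9]
5. fire a2 -> [1 0 3 9]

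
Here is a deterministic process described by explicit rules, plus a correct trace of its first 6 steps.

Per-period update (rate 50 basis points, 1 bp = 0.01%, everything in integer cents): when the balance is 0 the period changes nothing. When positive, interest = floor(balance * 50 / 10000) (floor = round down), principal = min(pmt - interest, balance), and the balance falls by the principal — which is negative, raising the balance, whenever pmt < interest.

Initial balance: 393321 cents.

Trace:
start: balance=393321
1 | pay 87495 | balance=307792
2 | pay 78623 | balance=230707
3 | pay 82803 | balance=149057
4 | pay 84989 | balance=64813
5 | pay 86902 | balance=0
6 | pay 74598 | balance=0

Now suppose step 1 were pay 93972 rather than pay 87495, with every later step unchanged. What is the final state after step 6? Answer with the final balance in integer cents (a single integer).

(re-executing from step 1 with the substitution; state before step 1: balance=393321)
1 | pay 93972 | balance=301315
2 | pay 78623 | balance=224198
3 | pay 82803 | balance=142515
4 | pay 84989 | balance=58238
5 | pay 86902 | balance=0
6 | pay 74598 | balance=0

0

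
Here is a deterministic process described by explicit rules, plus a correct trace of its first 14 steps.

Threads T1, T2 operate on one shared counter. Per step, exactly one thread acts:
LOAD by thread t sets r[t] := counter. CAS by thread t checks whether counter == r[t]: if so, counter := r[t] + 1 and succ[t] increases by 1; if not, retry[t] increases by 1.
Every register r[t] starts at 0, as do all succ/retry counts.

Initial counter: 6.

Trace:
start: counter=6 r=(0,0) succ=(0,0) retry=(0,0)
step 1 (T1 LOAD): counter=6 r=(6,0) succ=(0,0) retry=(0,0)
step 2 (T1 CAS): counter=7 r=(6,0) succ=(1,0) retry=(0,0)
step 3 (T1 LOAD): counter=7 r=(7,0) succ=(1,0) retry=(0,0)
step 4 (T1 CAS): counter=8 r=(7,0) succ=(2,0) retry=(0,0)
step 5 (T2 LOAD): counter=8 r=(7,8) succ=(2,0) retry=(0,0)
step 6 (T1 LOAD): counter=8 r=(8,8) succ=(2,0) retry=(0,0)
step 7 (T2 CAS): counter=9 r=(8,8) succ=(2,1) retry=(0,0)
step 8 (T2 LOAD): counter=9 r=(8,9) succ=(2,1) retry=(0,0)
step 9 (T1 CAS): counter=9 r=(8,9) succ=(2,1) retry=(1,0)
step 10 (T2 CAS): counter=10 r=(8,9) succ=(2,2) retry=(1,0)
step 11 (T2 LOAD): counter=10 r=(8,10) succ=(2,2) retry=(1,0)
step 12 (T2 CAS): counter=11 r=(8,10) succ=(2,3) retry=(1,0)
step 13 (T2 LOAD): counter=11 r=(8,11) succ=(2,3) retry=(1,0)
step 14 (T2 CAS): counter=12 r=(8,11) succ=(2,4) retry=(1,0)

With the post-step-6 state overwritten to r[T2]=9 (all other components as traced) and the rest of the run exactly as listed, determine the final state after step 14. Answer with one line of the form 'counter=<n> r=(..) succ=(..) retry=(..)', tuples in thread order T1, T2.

state after step 6 := counter=8 r=(8,9) succ=(2,0) retry=(0,0)
step 7 (T2 CAS): counter=8 r=(8,9) succ=(2,0) retry=(0,1)
step 8 (T2 LOAD): counter=8 r=(8,8) succ=(2,0) retry=(0,1)
step 9 (T1 CAS): counter=9 r=(8,8) succ=(3,0) retry=(0,1)
step 10 (T2 CAS): counter=9 r=(8,8) succ=(3,0) retry=(0,2)
step 11 (T2 LOAD): counter=9 r=(8,9) succ=(3,0) retry=(0,2)
step 12 (T2 CAS): counter=10 r=(8,9) succ=(3,1) retry=(0,2)
step 13 (T2 LOAD): counter=10 r=(8,10) succ=(3,1) retry=(0,2)
step 14 (T2 CAS): counter=11 r=(8,10) succ=(3,2) retry=(0,2)

counter=11 r=(8,10) succ=(3,2) retry=(0,2)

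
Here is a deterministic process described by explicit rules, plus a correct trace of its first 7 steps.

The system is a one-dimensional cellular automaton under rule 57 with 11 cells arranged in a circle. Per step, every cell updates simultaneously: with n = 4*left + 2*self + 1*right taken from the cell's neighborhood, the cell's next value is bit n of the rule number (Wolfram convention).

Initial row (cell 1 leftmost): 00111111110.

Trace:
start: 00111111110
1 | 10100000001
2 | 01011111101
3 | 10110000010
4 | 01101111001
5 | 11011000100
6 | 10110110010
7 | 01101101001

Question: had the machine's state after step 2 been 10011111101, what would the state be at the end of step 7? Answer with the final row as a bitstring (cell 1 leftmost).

state after step 2 := 10011111101
3 | 01010000011
4 | 10101111010
5 | 01011000101
6 | 10110110010
7 | 01101101001

01101101001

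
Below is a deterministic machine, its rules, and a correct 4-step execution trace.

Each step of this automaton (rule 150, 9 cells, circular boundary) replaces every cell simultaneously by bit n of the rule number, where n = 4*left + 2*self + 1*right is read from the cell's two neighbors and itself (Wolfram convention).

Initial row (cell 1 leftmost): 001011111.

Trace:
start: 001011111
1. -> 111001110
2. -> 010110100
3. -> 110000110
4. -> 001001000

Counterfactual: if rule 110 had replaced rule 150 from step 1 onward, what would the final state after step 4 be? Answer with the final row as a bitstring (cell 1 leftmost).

(re-executing steps 1..4 under rule 110; state before step 1: 001011111)
1. -> 011110001
2. -> 110010011
3. -> 010110110
4. -> 111111110

111111110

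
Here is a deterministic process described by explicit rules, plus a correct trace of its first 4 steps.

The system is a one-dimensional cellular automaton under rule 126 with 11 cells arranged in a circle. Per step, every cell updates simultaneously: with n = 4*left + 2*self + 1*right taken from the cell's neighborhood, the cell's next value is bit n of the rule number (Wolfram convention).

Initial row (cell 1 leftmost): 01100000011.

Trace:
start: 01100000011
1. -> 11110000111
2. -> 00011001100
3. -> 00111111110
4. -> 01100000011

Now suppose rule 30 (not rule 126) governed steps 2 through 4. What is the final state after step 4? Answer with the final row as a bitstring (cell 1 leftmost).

(re-executing steps 2..4 under rule 30; state before step 2: 11110000111)
2. -> 00001001100
3. -> 00011111010
4. -> 00110000011

00110000011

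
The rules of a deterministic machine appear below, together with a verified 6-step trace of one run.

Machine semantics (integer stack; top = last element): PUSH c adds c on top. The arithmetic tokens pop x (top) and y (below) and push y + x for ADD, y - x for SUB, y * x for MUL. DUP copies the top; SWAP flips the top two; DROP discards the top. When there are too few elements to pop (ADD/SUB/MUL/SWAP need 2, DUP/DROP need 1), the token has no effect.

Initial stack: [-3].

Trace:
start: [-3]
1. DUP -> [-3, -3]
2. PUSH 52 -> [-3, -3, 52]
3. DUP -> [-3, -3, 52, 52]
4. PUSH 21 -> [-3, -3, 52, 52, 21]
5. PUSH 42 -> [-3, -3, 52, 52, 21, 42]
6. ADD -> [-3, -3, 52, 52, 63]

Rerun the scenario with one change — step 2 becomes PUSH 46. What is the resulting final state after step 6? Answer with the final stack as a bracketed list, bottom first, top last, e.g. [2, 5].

(re-executing from step 2 with the substitution; state before step 2: [-3, -3])
2. PUSH 46 -> [-3, -3, 46]
3. DUP -> [-3, -3, 46, 46]
4. PUSH 21 -> [-3, -3, 46, 46, 21]
5. PUSH 42 -> [-3, -3, 46, 46, 21, 42]
6. ADD -> [-3, -3, 46, 46, 63]

[-3, -3, 46, 46, 63]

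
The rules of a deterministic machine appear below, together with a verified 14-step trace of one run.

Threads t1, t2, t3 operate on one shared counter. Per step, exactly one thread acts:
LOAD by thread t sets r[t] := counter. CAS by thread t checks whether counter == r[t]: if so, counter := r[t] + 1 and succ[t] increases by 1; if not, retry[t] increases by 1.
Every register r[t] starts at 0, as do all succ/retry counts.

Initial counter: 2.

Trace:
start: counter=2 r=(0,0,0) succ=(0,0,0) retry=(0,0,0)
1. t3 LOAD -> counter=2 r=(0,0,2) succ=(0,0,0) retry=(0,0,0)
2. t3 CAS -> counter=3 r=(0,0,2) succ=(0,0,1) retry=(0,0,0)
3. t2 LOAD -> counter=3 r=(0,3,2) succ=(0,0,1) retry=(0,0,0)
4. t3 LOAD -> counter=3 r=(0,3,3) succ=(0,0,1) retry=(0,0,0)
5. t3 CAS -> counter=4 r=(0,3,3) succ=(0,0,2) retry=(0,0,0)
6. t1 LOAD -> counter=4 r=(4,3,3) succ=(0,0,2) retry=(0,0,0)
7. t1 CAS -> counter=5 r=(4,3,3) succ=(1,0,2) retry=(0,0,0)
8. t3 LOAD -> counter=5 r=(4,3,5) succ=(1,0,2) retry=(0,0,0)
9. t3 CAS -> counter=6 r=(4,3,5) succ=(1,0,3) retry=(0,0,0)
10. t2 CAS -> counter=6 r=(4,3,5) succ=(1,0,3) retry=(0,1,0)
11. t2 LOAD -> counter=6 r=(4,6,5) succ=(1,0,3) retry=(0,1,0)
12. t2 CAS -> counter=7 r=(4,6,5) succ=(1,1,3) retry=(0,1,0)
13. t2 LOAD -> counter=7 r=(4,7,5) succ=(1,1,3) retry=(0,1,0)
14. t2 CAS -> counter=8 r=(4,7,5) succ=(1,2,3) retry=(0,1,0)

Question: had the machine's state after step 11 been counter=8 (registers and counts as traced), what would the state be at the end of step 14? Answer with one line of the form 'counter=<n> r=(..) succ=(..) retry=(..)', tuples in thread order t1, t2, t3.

counter=9 r=(4,8,5) succ=(1,1,3) retry=(0,2,0)

state after step 11 := counter=8 r=(4,6,5) succ=(1,0,3) retry=(0,1,0)
12. t2 CAS -> counter=8 r=(4,6,5) succ=(1,0,3) retry=(0,2,0)
13. t2 LOAD -> counter=8 r=(4,8,5) succ=(1,0,3) retry=(0,2,0)
14. t2 CAS -> counter=9 r=(4,8,5) succ=(1,1,3) retry=(0,2,0)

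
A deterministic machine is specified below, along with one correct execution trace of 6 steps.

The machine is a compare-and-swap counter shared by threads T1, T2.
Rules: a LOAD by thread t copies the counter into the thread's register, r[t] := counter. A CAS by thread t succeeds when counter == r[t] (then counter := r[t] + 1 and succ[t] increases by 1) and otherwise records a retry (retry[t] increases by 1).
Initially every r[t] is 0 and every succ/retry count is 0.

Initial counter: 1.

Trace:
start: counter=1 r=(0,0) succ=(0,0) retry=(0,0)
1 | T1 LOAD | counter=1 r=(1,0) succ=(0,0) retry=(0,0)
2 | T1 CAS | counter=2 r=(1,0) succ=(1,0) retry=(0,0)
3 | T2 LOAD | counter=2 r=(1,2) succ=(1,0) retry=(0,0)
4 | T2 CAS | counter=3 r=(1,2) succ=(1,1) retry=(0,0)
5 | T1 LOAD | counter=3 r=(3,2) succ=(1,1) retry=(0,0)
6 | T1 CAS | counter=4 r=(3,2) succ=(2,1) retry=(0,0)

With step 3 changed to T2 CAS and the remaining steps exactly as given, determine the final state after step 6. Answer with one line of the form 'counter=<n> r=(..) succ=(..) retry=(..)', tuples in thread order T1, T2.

counter=3 r=(2,0) succ=(2,0) retry=(0,2)

(re-executing from step 3 with the substitution; state before step 3: counter=2 r=(1,0) succ=(1,0) retry=(0,0))
3 | T2 CAS | counter=2 r=(1,0) succ=(1,0) retry=(0,1)
4 | T2 CAS | counter=2 r=(1,0) succ=(1,0) retry=(0,2)
5 | T1 LOAD | counter=2 r=(2,0) succ=(1,0) retry=(0,2)
6 | T1 CAS | counter=3 r=(2,0) succ=(2,0) retry=(0,2)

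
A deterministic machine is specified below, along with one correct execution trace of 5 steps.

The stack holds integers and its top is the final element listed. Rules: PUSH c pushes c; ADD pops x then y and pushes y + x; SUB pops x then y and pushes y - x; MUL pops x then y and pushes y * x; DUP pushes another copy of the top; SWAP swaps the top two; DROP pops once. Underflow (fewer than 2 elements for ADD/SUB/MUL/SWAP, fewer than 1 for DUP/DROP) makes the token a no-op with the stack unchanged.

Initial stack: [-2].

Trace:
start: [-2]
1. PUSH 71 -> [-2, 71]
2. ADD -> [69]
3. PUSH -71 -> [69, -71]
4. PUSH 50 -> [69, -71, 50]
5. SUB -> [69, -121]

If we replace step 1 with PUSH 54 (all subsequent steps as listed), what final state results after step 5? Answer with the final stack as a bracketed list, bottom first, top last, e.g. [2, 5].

(re-executing from step 1 with the substitution; state before step 1: [-2])
1. PUSH 54 -> [-2, 54]
2. ADD -> [52]
3. PUSH -71 -> [52, -71]
4. PUSH 50 -> [52, -71, 50]
5. SUB -> [52, -121]

[52, -121]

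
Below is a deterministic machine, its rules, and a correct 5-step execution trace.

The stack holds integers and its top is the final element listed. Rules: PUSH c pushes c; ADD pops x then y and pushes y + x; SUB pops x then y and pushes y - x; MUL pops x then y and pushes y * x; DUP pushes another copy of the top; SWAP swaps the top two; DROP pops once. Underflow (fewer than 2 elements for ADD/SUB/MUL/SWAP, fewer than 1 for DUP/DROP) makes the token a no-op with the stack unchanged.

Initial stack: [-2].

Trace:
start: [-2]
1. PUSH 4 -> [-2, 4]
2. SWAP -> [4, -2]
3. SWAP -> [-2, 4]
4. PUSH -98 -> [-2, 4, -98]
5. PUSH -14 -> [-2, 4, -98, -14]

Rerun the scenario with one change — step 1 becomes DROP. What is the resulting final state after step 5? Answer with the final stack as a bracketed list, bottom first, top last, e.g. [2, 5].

(re-executing from step 1 with the substitution; state before step 1: [-2])
1. DROP -> []
2. SWAP -> []
3. SWAP -> []
4. PUSH -98 -> [-98]
5. PUSH -14 -> [-98, -14]

[-98, -14]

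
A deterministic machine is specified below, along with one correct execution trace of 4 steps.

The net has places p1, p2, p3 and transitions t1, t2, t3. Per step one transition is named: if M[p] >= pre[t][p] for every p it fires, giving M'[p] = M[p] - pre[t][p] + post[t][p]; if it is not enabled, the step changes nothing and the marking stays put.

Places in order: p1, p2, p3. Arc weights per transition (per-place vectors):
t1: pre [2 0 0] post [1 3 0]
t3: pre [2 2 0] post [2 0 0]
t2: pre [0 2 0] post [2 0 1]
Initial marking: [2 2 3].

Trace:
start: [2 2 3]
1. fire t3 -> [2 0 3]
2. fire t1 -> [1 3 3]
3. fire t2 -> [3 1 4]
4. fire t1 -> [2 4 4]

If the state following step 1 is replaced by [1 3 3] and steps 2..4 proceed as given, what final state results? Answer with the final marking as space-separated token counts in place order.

state after step 1 := [1 3 3]
2. fire t1 -> [1 3 3]
3. fire t2 -> [3 1 4]
4. fire t1 -> [2 4 4]

2 4 4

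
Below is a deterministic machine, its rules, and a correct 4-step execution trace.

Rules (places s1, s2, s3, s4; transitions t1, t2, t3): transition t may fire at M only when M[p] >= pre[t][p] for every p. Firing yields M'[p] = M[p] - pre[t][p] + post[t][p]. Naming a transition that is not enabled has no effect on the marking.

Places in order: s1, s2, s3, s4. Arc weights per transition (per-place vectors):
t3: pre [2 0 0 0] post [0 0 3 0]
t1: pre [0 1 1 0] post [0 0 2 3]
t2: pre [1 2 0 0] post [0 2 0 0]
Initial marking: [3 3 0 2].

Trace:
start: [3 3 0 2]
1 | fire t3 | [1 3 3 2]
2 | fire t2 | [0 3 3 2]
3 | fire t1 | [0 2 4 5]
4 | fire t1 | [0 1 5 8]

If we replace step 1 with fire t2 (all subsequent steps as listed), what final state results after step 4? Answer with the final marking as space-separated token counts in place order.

(re-executing from step 1 with the substitution; state before step 1: [3 3 0 2])
1 | fire t2 | [2 3 0 2]
2 | fire t2 | [1 3 0 2]
3 | fire t1 | [1 3 0 2]
4 | fire t1 | [1 3 0 2]

1 3 0 2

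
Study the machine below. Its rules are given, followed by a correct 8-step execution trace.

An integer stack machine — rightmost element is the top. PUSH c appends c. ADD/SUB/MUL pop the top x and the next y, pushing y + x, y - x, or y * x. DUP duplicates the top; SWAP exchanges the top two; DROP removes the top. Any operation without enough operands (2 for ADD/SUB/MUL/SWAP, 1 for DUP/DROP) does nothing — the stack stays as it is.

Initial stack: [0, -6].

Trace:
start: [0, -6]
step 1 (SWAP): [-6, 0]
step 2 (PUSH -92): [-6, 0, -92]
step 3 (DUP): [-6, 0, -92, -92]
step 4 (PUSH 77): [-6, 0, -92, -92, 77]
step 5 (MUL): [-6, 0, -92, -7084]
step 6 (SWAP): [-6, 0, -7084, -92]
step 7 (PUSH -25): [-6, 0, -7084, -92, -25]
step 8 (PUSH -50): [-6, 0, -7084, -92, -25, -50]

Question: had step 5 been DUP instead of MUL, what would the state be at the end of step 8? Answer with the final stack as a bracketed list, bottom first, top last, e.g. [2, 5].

(re-executing from step 5 with the substitution; state before step 5: [-6, 0, -92, -92, 77])
step 5 (DUP): [-6, 0, -92, -92, 77, 77]
step 6 (SWAP): [-6, 0, -92, -92, 77, 77]
step 7 (PUSH -25): [-6, 0, -92, -92, 77, 77, -25]
step 8 (PUSH -50): [-6, 0, -92, -92, 77, 77, -25, -50]

[-6, 0, -92, -92, 77, 77, -25, -50]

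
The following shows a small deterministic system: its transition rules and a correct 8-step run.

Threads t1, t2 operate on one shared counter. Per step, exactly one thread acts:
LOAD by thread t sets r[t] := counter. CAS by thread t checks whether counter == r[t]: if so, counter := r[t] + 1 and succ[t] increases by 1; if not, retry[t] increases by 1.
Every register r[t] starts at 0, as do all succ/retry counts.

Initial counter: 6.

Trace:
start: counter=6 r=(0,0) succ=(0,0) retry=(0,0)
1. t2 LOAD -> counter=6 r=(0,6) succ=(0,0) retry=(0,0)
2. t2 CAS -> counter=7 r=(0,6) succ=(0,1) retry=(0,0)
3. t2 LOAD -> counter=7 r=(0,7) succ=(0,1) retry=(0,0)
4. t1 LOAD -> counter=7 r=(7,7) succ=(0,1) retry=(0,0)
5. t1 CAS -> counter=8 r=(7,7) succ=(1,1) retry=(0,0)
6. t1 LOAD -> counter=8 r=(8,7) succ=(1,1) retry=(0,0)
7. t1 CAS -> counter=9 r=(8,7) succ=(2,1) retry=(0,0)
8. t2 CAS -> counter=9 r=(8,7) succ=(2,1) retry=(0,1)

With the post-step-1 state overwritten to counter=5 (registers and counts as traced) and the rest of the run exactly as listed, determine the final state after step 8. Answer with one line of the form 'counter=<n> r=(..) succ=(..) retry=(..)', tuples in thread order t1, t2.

state after step 1 := counter=5 r=(0,6) succ=(0,0) retry=(0,0)
2. t2 CAS -> counter=5 r=(0,6) succ=(0,0) retry=(0,1)
3. t2 LOAD -> counter=5 r=(0,5) succ=(0,0) retry=(0,1)
4. t1 LOAD -> counter=5 r=(5,5) succ=(0,0) retry=(0,1)
5. t1 CAS -> counter=6 r=(5,5) succ=(1,0) retry=(0,1)
6. t1 LOAD -> counter=6 r=(6,5) succ=(1,0) retry=(0,1)
7. t1 CAS -> counter=7 r=(6,5) succ=(2,0) retry=(0,1)
8. t2 CAS -> counter=7 r=(6,5) succ=(2,0) retry=(0,2)

counter=7 r=(6,5) succ=(2,0) retry=(0,2)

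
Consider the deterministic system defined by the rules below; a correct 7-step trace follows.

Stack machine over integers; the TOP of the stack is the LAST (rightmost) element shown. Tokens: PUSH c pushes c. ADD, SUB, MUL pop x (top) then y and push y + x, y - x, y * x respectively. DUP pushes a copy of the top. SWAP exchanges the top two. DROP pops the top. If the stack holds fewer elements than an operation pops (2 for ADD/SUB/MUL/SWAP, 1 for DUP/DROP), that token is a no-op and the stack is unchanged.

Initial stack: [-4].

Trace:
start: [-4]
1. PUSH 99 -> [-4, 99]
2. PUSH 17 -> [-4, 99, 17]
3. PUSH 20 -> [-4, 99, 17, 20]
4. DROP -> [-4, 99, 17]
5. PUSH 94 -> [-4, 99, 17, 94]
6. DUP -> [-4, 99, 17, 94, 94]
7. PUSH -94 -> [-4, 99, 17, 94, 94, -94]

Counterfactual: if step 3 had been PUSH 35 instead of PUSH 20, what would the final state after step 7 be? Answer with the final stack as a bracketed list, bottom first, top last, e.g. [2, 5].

(re-executing from step 3 with the substitution; state before step 3: [-4, 99, 17])
3. PUSH 35 -> [-4, 99, 17, 35]
4. DROP -> [-4, 99, 17]
5. PUSH 94 -> [-4, 99, 17, 94]
6. DUP -> [-4, 99, 17, 94, 94]
7. PUSH -94 -> [-4, 99, 17, 94, 94, -94]

[-4, 99, 17, 94, 94, -94]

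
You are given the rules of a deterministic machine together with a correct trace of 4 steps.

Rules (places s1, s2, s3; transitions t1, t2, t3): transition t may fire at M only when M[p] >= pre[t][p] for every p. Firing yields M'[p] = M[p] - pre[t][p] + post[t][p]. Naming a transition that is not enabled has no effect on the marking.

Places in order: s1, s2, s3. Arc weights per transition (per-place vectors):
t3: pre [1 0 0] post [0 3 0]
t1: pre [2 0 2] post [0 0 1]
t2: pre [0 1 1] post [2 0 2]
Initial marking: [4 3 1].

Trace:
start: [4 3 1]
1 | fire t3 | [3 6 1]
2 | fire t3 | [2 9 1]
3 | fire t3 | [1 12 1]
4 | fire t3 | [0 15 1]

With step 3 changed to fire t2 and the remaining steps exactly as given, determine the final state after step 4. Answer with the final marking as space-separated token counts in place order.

(re-executing from step 3 with the substitution; state before step 3: [2 9 1])
3 | fire t2 | [4 8 2]
4 | fire t3 | [3 11 2]

3 11 2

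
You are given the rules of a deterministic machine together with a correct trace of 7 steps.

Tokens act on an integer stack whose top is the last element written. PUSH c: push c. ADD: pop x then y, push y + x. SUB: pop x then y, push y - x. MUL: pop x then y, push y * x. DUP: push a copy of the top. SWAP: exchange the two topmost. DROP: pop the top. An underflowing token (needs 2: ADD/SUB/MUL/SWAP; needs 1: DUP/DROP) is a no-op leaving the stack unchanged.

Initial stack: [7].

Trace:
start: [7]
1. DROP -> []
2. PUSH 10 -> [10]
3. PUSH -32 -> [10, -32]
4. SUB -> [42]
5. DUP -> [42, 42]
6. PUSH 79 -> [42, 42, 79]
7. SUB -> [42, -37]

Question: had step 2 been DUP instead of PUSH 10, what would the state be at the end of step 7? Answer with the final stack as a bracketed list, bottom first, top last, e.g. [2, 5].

[-32, -111]

(re-executing from step 2 with the substitution; state before step 2: [])
2. DUP -> []
3. PUSH -32 -> [-32]
4. SUB -> [-32]
5. DUP -> [-32, -32]
6. PUSH 79 -> [-32, -32, 79]
7. SUB -> [-32, -111]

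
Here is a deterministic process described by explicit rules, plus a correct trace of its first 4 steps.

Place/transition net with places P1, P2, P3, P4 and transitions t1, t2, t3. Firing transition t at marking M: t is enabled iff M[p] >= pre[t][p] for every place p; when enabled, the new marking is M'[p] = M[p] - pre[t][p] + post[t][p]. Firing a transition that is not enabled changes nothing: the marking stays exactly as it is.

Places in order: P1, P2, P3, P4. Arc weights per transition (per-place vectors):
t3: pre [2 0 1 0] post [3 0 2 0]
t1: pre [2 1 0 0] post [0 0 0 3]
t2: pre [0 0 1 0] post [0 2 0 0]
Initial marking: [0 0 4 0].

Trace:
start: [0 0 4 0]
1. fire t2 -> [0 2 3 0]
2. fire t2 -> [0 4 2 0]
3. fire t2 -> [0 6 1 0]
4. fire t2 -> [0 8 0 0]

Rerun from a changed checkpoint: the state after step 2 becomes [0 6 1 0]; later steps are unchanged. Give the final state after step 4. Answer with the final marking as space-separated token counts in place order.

state after step 2 := [0 6 1 0]
3. fire t2 -> [0 8 0 0]
4. fire t2 -> [0 8 0 0]

0 8 0 0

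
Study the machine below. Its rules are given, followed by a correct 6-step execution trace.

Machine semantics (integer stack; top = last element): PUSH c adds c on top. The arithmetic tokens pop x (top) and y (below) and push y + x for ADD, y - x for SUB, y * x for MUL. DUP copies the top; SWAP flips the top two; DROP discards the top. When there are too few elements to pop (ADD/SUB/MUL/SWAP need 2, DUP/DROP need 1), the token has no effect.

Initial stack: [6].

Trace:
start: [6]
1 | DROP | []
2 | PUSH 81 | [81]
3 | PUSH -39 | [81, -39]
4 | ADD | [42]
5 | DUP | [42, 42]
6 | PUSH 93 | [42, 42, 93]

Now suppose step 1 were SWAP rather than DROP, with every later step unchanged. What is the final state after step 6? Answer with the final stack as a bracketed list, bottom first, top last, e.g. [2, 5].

(re-executing from step 1 with the substitution; state before step 1: [6])
1 | SWAP | [6]
2 | PUSH 81 | [6, 81]
3 | PUSH -39 | [6, 81, -39]
4 | ADD | [6, 42]
5 | DUP | [6, 42, 42]
6 | PUSH 93 | [6, 42, 42, 93]

[6, 42, 42, 93]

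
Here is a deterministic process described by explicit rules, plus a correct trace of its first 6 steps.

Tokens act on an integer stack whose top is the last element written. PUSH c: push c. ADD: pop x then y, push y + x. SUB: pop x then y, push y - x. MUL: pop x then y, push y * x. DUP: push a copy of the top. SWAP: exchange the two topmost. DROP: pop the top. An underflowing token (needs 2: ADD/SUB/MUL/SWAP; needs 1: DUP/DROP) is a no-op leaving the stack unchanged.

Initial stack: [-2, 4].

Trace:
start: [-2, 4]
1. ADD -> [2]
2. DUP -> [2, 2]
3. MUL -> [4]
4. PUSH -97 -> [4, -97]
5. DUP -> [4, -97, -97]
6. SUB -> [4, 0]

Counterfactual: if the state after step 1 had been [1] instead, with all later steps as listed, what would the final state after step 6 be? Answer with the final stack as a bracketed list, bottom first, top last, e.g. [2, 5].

[1, 0]

state after step 1 := [1]
2. DUP -> [1, 1]
3. MUL -> [1]
4. PUSH -97 -> [1, -97]
5. DUP -> [1, -97, -97]
6. SUB -> [1, 0]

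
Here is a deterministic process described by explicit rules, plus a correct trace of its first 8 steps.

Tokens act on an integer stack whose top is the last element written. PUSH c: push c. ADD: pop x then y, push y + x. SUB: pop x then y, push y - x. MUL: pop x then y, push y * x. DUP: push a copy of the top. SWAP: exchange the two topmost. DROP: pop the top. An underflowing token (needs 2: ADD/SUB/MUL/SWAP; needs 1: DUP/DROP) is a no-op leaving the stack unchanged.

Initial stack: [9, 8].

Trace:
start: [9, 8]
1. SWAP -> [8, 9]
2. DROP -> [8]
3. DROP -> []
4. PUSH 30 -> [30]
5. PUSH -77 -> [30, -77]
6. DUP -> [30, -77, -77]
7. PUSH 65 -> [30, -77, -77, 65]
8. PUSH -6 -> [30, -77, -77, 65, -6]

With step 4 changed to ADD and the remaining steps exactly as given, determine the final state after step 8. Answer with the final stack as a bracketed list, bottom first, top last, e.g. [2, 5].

[-77, -77, 65, -6]

(re-executing from step 4 with the substitution; state before step 4: [])
4. ADD -> []
5. PUSH -77 -> [-77]
6. DUP -> [-77, -77]
7. PUSH 65 -> [-77, -77, 65]
8. PUSH -6 -> [-77, -77, 65, -6]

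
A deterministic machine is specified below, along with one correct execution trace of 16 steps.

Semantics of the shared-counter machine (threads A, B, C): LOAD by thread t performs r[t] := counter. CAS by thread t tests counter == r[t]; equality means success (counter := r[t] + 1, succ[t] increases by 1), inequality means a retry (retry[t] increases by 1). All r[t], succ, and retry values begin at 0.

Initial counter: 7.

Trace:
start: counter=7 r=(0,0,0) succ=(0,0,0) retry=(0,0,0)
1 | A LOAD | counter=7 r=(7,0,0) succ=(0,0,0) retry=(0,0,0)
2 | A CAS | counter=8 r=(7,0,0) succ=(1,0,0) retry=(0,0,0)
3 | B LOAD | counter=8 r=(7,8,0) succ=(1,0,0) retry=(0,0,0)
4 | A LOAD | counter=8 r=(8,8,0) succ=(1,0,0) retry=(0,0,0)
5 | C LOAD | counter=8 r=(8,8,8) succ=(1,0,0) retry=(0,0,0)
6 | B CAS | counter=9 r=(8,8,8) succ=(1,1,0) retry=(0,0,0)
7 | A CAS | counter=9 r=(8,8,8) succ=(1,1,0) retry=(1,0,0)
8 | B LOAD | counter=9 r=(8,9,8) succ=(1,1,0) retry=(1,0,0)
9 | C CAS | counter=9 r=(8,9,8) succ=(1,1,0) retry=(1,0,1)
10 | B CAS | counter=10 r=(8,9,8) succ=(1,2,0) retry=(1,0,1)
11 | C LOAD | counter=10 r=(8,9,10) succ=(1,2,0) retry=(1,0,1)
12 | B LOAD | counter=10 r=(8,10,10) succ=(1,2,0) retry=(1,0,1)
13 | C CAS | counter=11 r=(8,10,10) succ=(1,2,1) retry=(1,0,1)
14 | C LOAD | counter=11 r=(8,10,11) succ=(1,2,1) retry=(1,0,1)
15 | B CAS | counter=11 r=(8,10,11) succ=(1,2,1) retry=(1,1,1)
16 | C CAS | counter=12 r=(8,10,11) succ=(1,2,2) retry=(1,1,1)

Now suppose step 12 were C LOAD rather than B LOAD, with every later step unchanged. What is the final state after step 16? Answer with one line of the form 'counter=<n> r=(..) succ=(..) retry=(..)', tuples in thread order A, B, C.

(re-executing from step 12 with the substitution; state before step 12: counter=10 r=(8,9,10) succ=(1,2,0) retry=(1,0,1))
12 | C LOAD | counter=10 r=(8,9,10) succ=(1,2,0) retry=(1,0,1)
13 | C CAS | counter=11 r=(8,9,10) succ=(1,2,1) retry=(1,0,1)
14 | C LOAD | counter=11 r=(8,9,11) succ=(1,2,1) retry=(1,0,1)
15 | B CAS | counter=11 r=(8,9,11) succ=(1,2,1) retry=(1,1,1)
16 | C CAS | counter=12 r=(8,9,11) succ=(1,2,2) retry=(1,1,1)

counter=12 r=(8,9,11) succ=(1,2,2) retry=(1,1,1)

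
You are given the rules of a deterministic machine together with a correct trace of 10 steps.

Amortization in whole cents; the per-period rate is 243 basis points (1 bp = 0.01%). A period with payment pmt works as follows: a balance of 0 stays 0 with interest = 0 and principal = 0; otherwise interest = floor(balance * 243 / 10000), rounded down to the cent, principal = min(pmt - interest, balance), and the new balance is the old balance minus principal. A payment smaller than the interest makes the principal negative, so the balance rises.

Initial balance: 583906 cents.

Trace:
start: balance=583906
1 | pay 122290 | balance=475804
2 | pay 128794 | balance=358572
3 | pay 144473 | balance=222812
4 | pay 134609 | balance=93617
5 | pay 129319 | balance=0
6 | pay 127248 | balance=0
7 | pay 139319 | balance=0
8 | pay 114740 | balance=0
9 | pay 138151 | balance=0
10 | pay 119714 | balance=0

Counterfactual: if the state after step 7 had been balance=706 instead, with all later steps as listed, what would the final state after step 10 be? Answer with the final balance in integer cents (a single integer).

0

state after step 7 := balance=706
8 | pay 114740 | balance=0
9 | pay 138151 | balance=0
10 | pay 119714 | balance=0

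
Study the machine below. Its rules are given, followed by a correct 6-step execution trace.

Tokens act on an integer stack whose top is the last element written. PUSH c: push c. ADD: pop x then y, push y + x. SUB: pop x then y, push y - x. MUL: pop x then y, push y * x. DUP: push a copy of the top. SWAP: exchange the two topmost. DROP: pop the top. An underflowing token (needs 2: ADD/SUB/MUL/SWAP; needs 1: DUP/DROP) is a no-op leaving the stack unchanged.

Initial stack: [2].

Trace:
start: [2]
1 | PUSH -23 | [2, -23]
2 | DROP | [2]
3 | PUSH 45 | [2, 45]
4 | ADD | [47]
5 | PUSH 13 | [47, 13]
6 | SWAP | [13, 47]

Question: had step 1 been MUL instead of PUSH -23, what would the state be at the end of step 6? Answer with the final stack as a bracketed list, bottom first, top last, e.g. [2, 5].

(re-executing from step 1 with the substitution; state before step 1: [2])
1 | MUL | [2]
2 | DROP | []
3 | PUSH 45 | [45]
4 | ADD | [45]
5 | PUSH 13 | [45, 13]
6 | SWAP | [13, 45]

[13, 45]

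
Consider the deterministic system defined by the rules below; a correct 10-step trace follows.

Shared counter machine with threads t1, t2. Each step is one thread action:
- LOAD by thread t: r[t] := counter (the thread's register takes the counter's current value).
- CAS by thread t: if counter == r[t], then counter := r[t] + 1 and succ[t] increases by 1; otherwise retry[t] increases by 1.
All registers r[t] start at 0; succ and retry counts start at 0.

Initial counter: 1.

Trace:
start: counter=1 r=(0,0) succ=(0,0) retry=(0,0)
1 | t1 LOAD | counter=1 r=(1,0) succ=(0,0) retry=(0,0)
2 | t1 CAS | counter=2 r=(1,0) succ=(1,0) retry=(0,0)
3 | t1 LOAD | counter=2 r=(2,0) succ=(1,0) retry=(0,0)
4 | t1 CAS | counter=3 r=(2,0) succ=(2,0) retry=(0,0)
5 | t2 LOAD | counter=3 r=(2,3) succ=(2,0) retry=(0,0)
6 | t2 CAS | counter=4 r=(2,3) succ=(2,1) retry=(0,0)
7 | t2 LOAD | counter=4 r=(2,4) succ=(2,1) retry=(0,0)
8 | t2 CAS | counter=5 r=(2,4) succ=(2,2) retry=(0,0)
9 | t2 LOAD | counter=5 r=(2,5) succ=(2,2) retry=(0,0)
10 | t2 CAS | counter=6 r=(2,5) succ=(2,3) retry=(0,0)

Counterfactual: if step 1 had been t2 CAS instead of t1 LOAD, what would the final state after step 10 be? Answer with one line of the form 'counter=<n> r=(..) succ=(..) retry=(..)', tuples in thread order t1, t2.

counter=5 r=(1,4) succ=(1,3) retry=(1,1)

(re-executing from step 1 with the substitution; state before step 1: counter=1 r=(0,0) succ=(0,0) retry=(0,0))
1 | t2 CAS | counter=1 r=(0,0) succ=(0,0) retry=(0,1)
2 | t1 CAS | counter=1 r=(0,0) succ=(0,0) retry=(1,1)
3 | t1 LOAD | counter=1 r=(1,0) succ=(0,0) retry=(1,1)
4 | t1 CAS | counter=2 r=(1,0) succ=(1,0) retry=(1,1)
5 | t2 LOAD | counter=2 r=(1,2) succ=(1,0) retry=(1,1)
6 | t2 CAS | counter=3 r=(1,2) succ=(1,1) retry=(1,1)
7 | t2 LOAD | counter=3 r=(1,3) succ=(1,1) retry=(1,1)
8 | t2 CAS | counter=4 r=(1,3) succ=(1,2) retry=(1,1)
9 | t2 LOAD | counter=4 r=(1,4) succ=(1,2) retry=(1,1)
10 | t2 CAS | counter=5 r=(1,4) succ=(1,3) retry=(1,1)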